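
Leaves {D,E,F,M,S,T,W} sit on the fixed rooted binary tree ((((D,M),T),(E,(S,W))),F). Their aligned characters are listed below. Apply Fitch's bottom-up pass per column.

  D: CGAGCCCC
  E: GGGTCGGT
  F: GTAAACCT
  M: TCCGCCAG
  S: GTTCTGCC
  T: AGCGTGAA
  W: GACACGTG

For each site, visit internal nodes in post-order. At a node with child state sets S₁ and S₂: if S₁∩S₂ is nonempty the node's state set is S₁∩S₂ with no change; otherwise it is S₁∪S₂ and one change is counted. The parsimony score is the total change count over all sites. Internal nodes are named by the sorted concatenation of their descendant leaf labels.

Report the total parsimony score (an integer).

28

[col 0] DM: children D:{C}, M:{T} ∪→ {C,T}; cost 1
[col 0] DMT: children DM:{C,T}, T:{A} ∪→ {A,C,T}; cost 1
[col 0] SW: children S:{G}, W:{G} ∩→ {G}; cost 0
[col 0] ESW: children E:{G}, SW:{G} ∩→ {G}; cost 0
[col 0] DEMSTW: children DMT:{A,C,T}, ESW:{G} ∪→ {A,C,G,T}; cost 1
[col 0] DEFMSTW: children DEMSTW:{A,C,G,T}, F:{G} ∩→ {G}; cost 0
[col 1] DM: children D:{G}, M:{C} ∪→ {C,G}; cost 1
[col 1] DMT: children DM:{C,G}, T:{G} ∩→ {G}; cost 0
[col 1] SW: children S:{T}, W:{A} ∪→ {A,T}; cost 1
[col 1] ESW: children E:{G}, SW:{A,T} ∪→ {A,G,T}; cost 1
[col 1] DEMSTW: children DMT:{G}, ESW:{A,G,T} ∩→ {G}; cost 0
[col 1] DEFMSTW: children DEMSTW:{G}, F:{T} ∪→ {G,T}; cost 1
[col 2] DM: children D:{A}, M:{C} ∪→ {A,C}; cost 1
[col 2] DMT: children DM:{A,C}, T:{C} ∩→ {C}; cost 0
[col 2] SW: children S:{T}, W:{C} ∪→ {C,T}; cost 1
[col 2] ESW: children E:{G}, SW:{C,T} ∪→ {C,G,T}; cost 1
[col 2] DEMSTW: children DMT:{C}, ESW:{C,G,T} ∩→ {C}; cost 0
[col 2] DEFMSTW: children DEMSTW:{C}, F:{A} ∪→ {A,C}; cost 1
[col 3] DM: children D:{G}, M:{G} ∩→ {G}; cost 0
[col 3] DMT: children DM:{G}, T:{G} ∩→ {G}; cost 0
[col 3] SW: children S:{C}, W:{A} ∪→ {A,C}; cost 1
[col 3] ESW: children E:{T}, SW:{A,C} ∪→ {A,C,T}; cost 1
[col 3] DEMSTW: children DMT:{G}, ESW:{A,C,T} ∪→ {A,C,G,T}; cost 1
[col 3] DEFMSTW: children DEMSTW:{A,C,G,T}, F:{A} ∩→ {A}; cost 0
[col 4] DM: children D:{C}, M:{C} ∩→ {C}; cost 0
[col 4] DMT: children DM:{C}, T:{T} ∪→ {C,T}; cost 1
[col 4] SW: children S:{T}, W:{C} ∪→ {C,T}; cost 1
[col 4] ESW: children E:{C}, SW:{C,T} ∩→ {C}; cost 0
[col 4] DEMSTW: children DMT:{C,T}, ESW:{C} ∩→ {C}; cost 0
[col 4] DEFMSTW: children DEMSTW:{C}, F:{A} ∪→ {A,C}; cost 1
[col 5] DM: children D:{C}, M:{C} ∩→ {C}; cost 0
[col 5] DMT: children DM:{C}, T:{G} ∪→ {C,G}; cost 1
[col 5] SW: children S:{G}, W:{G} ∩→ {G}; cost 0
[col 5] ESW: children E:{G}, SW:{G} ∩→ {G}; cost 0
[col 5] DEMSTW: children DMT:{C,G}, ESW:{G} ∩→ {G}; cost 0
[col 5] DEFMSTW: children DEMSTW:{G}, F:{C} ∪→ {C,G}; cost 1
[col 6] DM: children D:{C}, M:{A} ∪→ {A,C}; cost 1
[col 6] DMT: children DM:{A,C}, T:{A} ∩→ {A}; cost 0
[col 6] SW: children S:{C}, W:{T} ∪→ {C,T}; cost 1
[col 6] ESW: children E:{G}, SW:{C,T} ∪→ {C,G,T}; cost 1
[col 6] DEMSTW: children DMT:{A}, ESW:{C,G,T} ∪→ {A,C,G,T}; cost 1
[col 6] DEFMSTW: children DEMSTW:{A,C,G,T}, F:{C} ∩→ {C}; cost 0
[col 7] DM: children D:{C}, M:{G} ∪→ {C,G}; cost 1
[col 7] DMT: children DM:{C,G}, T:{A} ∪→ {A,C,G}; cost 1
[col 7] SW: children S:{C}, W:{G} ∪→ {C,G}; cost 1
[col 7] ESW: children E:{T}, SW:{C,G} ∪→ {C,G,T}; cost 1
[col 7] DEMSTW: children DMT:{A,C,G}, ESW:{C,G,T} ∩→ {C,G}; cost 0
[col 7] DEFMSTW: children DEMSTW:{C,G}, F:{T} ∪→ {C,G,T}; cost 1
per-site changes: [3, 4, 4, 3, 3, 2, 4, 5]; total = 28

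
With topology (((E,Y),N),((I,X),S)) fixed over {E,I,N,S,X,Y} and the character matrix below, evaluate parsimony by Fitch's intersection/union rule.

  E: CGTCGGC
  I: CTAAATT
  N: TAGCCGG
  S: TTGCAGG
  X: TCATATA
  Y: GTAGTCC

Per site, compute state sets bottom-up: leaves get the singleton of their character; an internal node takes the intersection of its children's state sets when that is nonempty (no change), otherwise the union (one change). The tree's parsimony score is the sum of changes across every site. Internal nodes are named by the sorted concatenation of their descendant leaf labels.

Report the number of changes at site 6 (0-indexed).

3

site 0, node EY: E={C} ∪ Y={G} → {C,G} (+1)
site 0, node ENY: EY={C,G} ∪ N={T} → {C,G,T} (+1)
site 0, node IX: I={C} ∪ X={T} → {C,T} (+1)
site 0, node ISX: IX={C,T} ∩ S={T} → {T} (+0)
site 0, node EINSXY: ENY={C,G,T} ∩ ISX={T} → {T} (+0)
site 1, node EY: E={G} ∪ Y={T} → {G,T} (+1)
site 1, node ENY: EY={G,T} ∪ N={A} → {A,G,T} (+1)
site 1, node IX: I={T} ∪ X={C} → {C,T} (+1)
site 1, node ISX: IX={C,T} ∩ S={T} → {T} (+0)
site 1, node EINSXY: ENY={A,G,T} ∩ ISX={T} → {T} (+0)
site 2, node EY: E={T} ∪ Y={A} → {A,T} (+1)
site 2, node ENY: EY={A,T} ∪ N={G} → {A,G,T} (+1)
site 2, node IX: I={A} ∩ X={A} → {A} (+0)
site 2, node ISX: IX={A} ∪ S={G} → {A,G} (+1)
site 2, node EINSXY: ENY={A,G,T} ∩ ISX={A,G} → {A,G} (+0)
site 3, node EY: E={C} ∪ Y={G} → {C,G} (+1)
site 3, node ENY: EY={C,G} ∩ N={C} → {C} (+0)
site 3, node IX: I={A} ∪ X={T} → {A,T} (+1)
site 3, node ISX: IX={A,T} ∪ S={C} → {A,C,T} (+1)
site 3, node EINSXY: ENY={C} ∩ ISX={A,C,T} → {C} (+0)
site 4, node EY: E={G} ∪ Y={T} → {G,T} (+1)
site 4, node ENY: EY={G,T} ∪ N={C} → {C,G,T} (+1)
site 4, node IX: I={A} ∩ X={A} → {A} (+0)
site 4, node ISX: IX={A} ∩ S={A} → {A} (+0)
site 4, node EINSXY: ENY={C,G,T} ∪ ISX={A} → {A,C,G,T} (+1)
site 5, node EY: E={G} ∪ Y={C} → {C,G} (+1)
site 5, node ENY: EY={C,G} ∩ N={G} → {G} (+0)
site 5, node IX: I={T} ∩ X={T} → {T} (+0)
site 5, node ISX: IX={T} ∪ S={G} → {G,T} (+1)
site 5, node EINSXY: ENY={G} ∩ ISX={G,T} → {G} (+0)
site 6, node EY: E={C} ∩ Y={C} → {C} (+0)
site 6, node ENY: EY={C} ∪ N={G} → {C,G} (+1)
site 6, node IX: I={T} ∪ X={A} → {A,T} (+1)
site 6, node ISX: IX={A,T} ∪ S={G} → {A,G,T} (+1)
site 6, node EINSXY: ENY={C,G} ∩ ISX={A,G,T} → {G} (+0)
per-site changes: [3, 3, 3, 3, 3, 2, 3]; total = 20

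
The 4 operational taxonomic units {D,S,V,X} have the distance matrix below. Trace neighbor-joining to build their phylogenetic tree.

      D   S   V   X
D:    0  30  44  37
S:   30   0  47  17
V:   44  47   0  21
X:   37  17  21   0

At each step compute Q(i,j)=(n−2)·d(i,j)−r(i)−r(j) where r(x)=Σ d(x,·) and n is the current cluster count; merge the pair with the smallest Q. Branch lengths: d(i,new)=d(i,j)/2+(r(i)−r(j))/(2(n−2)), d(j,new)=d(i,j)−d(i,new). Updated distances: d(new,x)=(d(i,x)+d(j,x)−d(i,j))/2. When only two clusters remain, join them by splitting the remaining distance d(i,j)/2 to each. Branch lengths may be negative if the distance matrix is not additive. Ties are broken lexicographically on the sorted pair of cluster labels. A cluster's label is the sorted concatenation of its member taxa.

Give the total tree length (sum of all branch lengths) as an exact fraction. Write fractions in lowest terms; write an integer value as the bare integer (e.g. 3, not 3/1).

247/4

step 1: merge (D,S) at d=30, Q=-145; branch lengths D→77/4, S→43/4; new cluster DS
  updated: d(DS,V)=61/2, d(DS,X)=12
step 2: merge (DS,V) at d=61/2, Q=-127/2; branch lengths DS→43/4, V→79/4; new cluster DSV
  updated: d(DSV,X)=5/4
step 3: merge (DSV,X) at d=5/4; branch lengths DSV→5/8, X→5/8; new cluster DSVX
final tree: (((D:77/4,S:43/4):43/4,V:79/4):5/8,X:5/8)
total length: 247/4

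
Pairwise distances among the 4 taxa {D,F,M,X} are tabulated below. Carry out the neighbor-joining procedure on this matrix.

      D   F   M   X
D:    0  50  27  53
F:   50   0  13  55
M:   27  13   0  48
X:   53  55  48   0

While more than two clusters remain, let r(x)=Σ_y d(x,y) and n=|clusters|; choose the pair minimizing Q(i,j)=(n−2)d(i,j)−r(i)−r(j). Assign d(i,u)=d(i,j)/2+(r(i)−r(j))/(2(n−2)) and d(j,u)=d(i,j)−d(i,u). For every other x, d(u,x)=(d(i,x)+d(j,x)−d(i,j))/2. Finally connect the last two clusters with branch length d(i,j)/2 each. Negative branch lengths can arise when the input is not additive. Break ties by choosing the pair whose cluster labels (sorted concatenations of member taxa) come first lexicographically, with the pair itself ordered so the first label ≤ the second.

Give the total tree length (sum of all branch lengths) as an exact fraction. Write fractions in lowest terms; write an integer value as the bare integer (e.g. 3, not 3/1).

1. join D+X (d=53, Q=-180) ⇒ DX; edges |D|=20, |X|=33
  updated: d(DX,F)=26, d(DX,M)=11
2. join DX+F (d=26, Q=-50) ⇒ DFX; edges |DX|=12, |F|=14
  updated: d(DFX,M)=-1
3. join DFX+M (d=-1) ⇒ DFMX; edges |DFX|=-1/2, |M|=-1/2
final tree: (((D:20,X:33):12,F:14):-1/2,M:-1/2)
total length: 78

78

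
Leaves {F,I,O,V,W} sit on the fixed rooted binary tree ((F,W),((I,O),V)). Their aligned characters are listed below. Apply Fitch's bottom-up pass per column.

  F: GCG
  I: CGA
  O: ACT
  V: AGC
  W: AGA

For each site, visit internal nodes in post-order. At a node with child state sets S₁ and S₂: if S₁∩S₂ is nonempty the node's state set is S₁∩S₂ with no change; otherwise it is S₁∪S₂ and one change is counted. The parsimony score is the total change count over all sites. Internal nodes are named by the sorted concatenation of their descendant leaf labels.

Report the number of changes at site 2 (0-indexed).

3

site 0, node FW: F={G} ∪ W={A} → {A,G} (+1)
site 0, node IO: I={C} ∪ O={A} → {A,C} (+1)
site 0, node IOV: IO={A,C} ∩ V={A} → {A} (+0)
site 0, node FIOVW: FW={A,G} ∩ IOV={A} → {A} (+0)
site 1, node FW: F={C} ∪ W={G} → {C,G} (+1)
site 1, node IO: I={G} ∪ O={C} → {C,G} (+1)
site 1, node IOV: IO={C,G} ∩ V={G} → {G} (+0)
site 1, node FIOVW: FW={C,G} ∩ IOV={G} → {G} (+0)
site 2, node FW: F={G} ∪ W={A} → {A,G} (+1)
site 2, node IO: I={A} ∪ O={T} → {A,T} (+1)
site 2, node IOV: IO={A,T} ∪ V={C} → {A,C,T} (+1)
site 2, node FIOVW: FW={A,G} ∩ IOV={A,C,T} → {A} (+0)
per-site changes: [2, 2, 3]; total = 7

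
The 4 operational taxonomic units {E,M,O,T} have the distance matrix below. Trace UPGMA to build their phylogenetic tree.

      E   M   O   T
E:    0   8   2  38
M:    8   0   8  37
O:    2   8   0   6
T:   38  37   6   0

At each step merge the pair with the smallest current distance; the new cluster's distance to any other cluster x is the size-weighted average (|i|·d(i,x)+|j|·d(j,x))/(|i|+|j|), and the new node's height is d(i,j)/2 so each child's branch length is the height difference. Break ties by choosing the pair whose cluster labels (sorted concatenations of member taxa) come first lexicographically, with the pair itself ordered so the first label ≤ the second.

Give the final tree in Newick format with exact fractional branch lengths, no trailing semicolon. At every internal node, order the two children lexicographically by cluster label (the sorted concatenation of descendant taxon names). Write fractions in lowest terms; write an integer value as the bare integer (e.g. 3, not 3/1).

(((E:1,O:1):3,M:4):19/2,T:27/2)

step 1: merge (E,O) at d=2; branch lengths E→1, O→1; new cluster EO
  updated: d(EO,M)=8, d(EO,T)=22
step 2: merge (EO,M) at d=8; branch lengths EO→3, M→4; new cluster EMO
  updated: d(EMO,T)=27
step 3: merge (EMO,T) at d=27; branch lengths EMO→19/2, T→27/2; new cluster EMOT
final tree: (((E:1,O:1):3,M:4):19/2,T:27/2)
total length: 32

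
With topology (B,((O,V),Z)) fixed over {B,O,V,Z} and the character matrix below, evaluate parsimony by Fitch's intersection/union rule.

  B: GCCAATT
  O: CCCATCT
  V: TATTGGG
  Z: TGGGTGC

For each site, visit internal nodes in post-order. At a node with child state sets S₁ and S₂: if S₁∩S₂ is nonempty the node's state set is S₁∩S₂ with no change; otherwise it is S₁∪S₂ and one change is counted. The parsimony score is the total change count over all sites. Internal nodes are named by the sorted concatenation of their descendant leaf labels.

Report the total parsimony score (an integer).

site 0, node OV: O={C} ∪ V={T} → {C,T} (+1)
site 0, node OVZ: OV={C,T} ∩ Z={T} → {T} (+0)
site 0, node BOVZ: B={G} ∪ OVZ={T} → {G,T} (+1)
site 1, node OV: O={C} ∪ V={A} → {A,C} (+1)
site 1, node OVZ: OV={A,C} ∪ Z={G} → {A,C,G} (+1)
site 1, node BOVZ: B={C} ∩ OVZ={A,C,G} → {C} (+0)
site 2, node OV: O={C} ∪ V={T} → {C,T} (+1)
site 2, node OVZ: OV={C,T} ∪ Z={G} → {C,G,T} (+1)
site 2, node BOVZ: B={C} ∩ OVZ={C,G,T} → {C} (+0)
site 3, node OV: O={A} ∪ V={T} → {A,T} (+1)
site 3, node OVZ: OV={A,T} ∪ Z={G} → {A,G,T} (+1)
site 3, node BOVZ: B={A} ∩ OVZ={A,G,T} → {A} (+0)
site 4, node OV: O={T} ∪ V={G} → {G,T} (+1)
site 4, node OVZ: OV={G,T} ∩ Z={T} → {T} (+0)
site 4, node BOVZ: B={A} ∪ OVZ={T} → {A,T} (+1)
site 5, node OV: O={C} ∪ V={G} → {C,G} (+1)
site 5, node OVZ: OV={C,G} ∩ Z={G} → {G} (+0)
site 5, node BOVZ: B={T} ∪ OVZ={G} → {G,T} (+1)
site 6, node OV: O={T} ∪ V={G} → {G,T} (+1)
site 6, node OVZ: OV={G,T} ∪ Z={C} → {C,G,T} (+1)
site 6, node BOVZ: B={T} ∩ OVZ={C,G,T} → {T} (+0)
per-site changes: [2, 2, 2, 2, 2, 2, 2]; total = 14

14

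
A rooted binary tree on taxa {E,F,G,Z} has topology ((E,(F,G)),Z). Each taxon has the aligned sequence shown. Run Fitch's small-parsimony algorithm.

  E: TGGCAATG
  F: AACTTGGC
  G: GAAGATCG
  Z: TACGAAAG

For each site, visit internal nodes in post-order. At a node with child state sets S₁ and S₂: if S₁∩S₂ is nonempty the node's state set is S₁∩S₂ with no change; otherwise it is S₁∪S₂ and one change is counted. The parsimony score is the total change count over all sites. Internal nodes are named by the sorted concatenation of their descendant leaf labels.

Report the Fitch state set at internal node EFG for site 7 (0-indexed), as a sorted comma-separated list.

site 0, node FG: F={A} ∪ G={G} → {A,G} (+1)
site 0, node EFG: E={T} ∪ FG={A,G} → {A,G,T} (+1)
site 0, node EFGZ: EFG={A,G,T} ∩ Z={T} → {T} (+0)
site 1, node FG: F={A} ∩ G={A} → {A} (+0)
site 1, node EFG: E={G} ∪ FG={A} → {A,G} (+1)
site 1, node EFGZ: EFG={A,G} ∩ Z={A} → {A} (+0)
site 2, node FG: F={C} ∪ G={A} → {A,C} (+1)
site 2, node EFG: E={G} ∪ FG={A,C} → {A,C,G} (+1)
site 2, node EFGZ: EFG={A,C,G} ∩ Z={C} → {C} (+0)
site 3, node FG: F={T} ∪ G={G} → {G,T} (+1)
site 3, node EFG: E={C} ∪ FG={G,T} → {C,G,T} (+1)
site 3, node EFGZ: EFG={C,G,T} ∩ Z={G} → {G} (+0)
site 4, node FG: F={T} ∪ G={A} → {A,T} (+1)
site 4, node EFG: E={A} ∩ FG={A,T} → {A} (+0)
site 4, node EFGZ: EFG={A} ∩ Z={A} → {A} (+0)
site 5, node FG: F={G} ∪ G={T} → {G,T} (+1)
site 5, node EFG: E={A} ∪ FG={G,T} → {A,G,T} (+1)
site 5, node EFGZ: EFG={A,G,T} ∩ Z={A} → {A} (+0)
site 6, node FG: F={G} ∪ G={C} → {C,G} (+1)
site 6, node EFG: E={T} ∪ FG={C,G} → {C,G,T} (+1)
site 6, node EFGZ: EFG={C,G,T} ∪ Z={A} → {A,C,G,T} (+1)
site 7, node FG: F={C} ∪ G={G} → {C,G} (+1)
site 7, node EFG: E={G} ∩ FG={C,G} → {G} (+0)
site 7, node EFGZ: EFG={G} ∩ Z={G} → {G} (+0)
per-site changes: [2, 1, 2, 2, 1, 2, 3, 1]; total = 14

G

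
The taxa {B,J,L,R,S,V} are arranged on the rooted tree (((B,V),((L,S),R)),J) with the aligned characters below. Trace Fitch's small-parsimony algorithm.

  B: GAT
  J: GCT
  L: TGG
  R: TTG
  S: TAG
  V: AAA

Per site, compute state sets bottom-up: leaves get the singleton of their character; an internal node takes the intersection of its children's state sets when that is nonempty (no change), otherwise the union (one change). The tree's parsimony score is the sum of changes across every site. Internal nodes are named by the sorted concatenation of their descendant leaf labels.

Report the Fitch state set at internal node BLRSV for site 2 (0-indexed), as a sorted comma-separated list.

A,G,T

BV@0: {G} ∪ {A} = {A,G} (union, +1)
LS@0: {T} ∩ {T} = {T} (intersection, +0)
LRS@0: {T} ∩ {T} = {T} (intersection, +0)
BLRSV@0: {A,G} ∪ {T} = {A,G,T} (union, +1)
BJLRSV@0: {A,G,T} ∩ {G} = {G} (intersection, +0)
BV@1: {A} ∩ {A} = {A} (intersection, +0)
LS@1: {G} ∪ {A} = {A,G} (union, +1)
LRS@1: {A,G} ∪ {T} = {A,G,T} (union, +1)
BLRSV@1: {A} ∩ {A,G,T} = {A} (intersection, +0)
BJLRSV@1: {A} ∪ {C} = {A,C} (union, +1)
BV@2: {T} ∪ {A} = {A,T} (union, +1)
LS@2: {G} ∩ {G} = {G} (intersection, +0)
LRS@2: {G} ∩ {G} = {G} (intersection, +0)
BLRSV@2: {A,T} ∪ {G} = {A,G,T} (union, +1)
BJLRSV@2: {A,G,T} ∩ {T} = {T} (intersection, +0)
per-site changes: [2, 3, 2]; total = 7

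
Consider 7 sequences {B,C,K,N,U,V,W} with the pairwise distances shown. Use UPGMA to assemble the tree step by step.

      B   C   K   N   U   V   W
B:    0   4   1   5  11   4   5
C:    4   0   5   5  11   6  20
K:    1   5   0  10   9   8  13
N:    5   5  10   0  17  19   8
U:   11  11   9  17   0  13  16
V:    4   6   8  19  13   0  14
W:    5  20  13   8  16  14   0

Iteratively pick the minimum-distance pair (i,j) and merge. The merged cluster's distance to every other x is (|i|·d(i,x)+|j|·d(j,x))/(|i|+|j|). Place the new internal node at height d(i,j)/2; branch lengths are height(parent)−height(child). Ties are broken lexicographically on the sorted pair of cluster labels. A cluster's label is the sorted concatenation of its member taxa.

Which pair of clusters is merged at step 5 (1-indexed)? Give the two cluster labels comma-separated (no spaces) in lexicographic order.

step 1: merge (B,K) at d=1; branch lengths B→1/2, K→1/2; new cluster BK
  updated: d(BK,C)=9/2, d(BK,N)=15/2, d(BK,U)=10, d(BK,V)=6, d(BK,W)=9
step 2: merge (BK,C) at d=9/2; branch lengths BK→7/4, C→9/4; new cluster BCK
  updated: d(BCK,N)=20/3, d(BCK,U)=31/3, d(BCK,V)=6, d(BCK,W)=38/3
step 3: merge (BCK,V) at d=6; branch lengths BCK→3/4, V→3; new cluster BCKV
  updated: d(BCKV,N)=39/4, d(BCKV,U)=11, d(BCKV,W)=13
step 4: merge (N,W) at d=8; branch lengths N→4, W→4; new cluster NW
  updated: d(BCKV,NW)=91/8, d(NW,U)=33/2
step 5: merge (BCKV,U) at d=11; branch lengths BCKV→5/2, U→11/2; new cluster BCKUV
  updated: d(BCKUV,NW)=62/5
step 6: merge (BCKUV,NW) at d=62/5; branch lengths BCKUV→7/10, NW→11/5; new cluster BCKNUVW
final tree: (((((B:1/2,K:1/2):7/4,C:9/4):3/4,V:3):5/2,U:11/2):7/10,(N:4,W:4):11/5)
total length: 553/20

BCKV,U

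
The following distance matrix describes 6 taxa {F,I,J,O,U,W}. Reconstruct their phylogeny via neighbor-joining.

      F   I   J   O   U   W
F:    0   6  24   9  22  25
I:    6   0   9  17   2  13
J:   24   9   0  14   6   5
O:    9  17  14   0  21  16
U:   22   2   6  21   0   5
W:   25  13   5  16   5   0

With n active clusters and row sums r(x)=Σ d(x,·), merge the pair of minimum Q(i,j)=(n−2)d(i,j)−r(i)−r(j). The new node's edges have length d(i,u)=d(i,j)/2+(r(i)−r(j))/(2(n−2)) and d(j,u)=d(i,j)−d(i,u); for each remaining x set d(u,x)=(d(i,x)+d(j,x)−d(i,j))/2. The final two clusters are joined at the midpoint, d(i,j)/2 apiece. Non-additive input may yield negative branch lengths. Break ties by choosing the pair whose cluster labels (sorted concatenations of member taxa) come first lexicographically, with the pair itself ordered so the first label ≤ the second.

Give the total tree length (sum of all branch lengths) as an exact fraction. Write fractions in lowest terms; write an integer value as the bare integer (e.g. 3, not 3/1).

465/16

1. join F+O (d=9, Q=-127) ⇒ FO; edges |F|=45/8, |O|=27/8
  updated: d(FO,I)=7, d(FO,J)=29/2, d(FO,U)=17, d(FO,W)=16
2. join FO+I (d=7, Q=-129/2) ⇒ FIO; edges |FO|=89/12, |I|=-5/12
  updated: d(FIO,J)=33/4, d(FIO,U)=6, d(FIO,W)=11
3. join FIO+U (d=6, Q=-121/4) ⇒ FIOU; edges |FIO|=81/16, |U|=15/16
  updated: d(FIOU,J)=33/8, d(FIOU,W)=5
4. join FIOU+J (d=33/8, Q=-113/8) ⇒ FIJOU; edges |FIOU|=33/16, |J|=33/16
  updated: d(FIJOU,W)=47/16
5. join FIJOU+W (d=47/16) ⇒ FIJOUW; edges |FIJOU|=47/32, |W|=47/32
final tree: (((((F:45/8,O:27/8):89/12,I:-5/12):81/16,U:15/16):33/16,J:33/16):47/32,W:47/32)
total length: 465/16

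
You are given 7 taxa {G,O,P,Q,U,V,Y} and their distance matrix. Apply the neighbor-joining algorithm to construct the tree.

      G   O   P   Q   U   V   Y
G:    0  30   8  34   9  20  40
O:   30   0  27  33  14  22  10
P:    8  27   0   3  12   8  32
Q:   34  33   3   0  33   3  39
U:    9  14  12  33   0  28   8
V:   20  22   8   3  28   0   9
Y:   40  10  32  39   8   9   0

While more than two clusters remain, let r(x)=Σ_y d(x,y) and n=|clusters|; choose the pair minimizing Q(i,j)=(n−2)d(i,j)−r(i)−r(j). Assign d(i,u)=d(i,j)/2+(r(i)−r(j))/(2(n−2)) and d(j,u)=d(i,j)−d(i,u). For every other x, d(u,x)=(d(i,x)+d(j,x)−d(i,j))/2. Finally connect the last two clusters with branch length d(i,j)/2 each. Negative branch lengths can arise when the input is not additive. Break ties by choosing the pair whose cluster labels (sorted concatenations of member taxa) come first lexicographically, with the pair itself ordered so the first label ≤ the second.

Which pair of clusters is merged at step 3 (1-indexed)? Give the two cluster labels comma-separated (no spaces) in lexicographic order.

iteration 1: select O,Y (d=10, Q=-224); attach at lengths (24/5, 26/5); label the merged cluster OY
  updated: d(G,OY)=30, d(OY,P)=49/2, d(OY,Q)=31, d(OY,U)=6, d(OY,V)=21/2
iteration 2: select OY,U (d=6, Q=-166); attach at lengths (19/4, 5/4); label the merged cluster OUY
  updated: d(G,OUY)=33/2, d(OUY,P)=61/4, d(OUY,Q)=29, d(OUY,V)=65/4
iteration 3: select Q,V (d=3, Q=-429/4); attach at lengths (41/8, -17/8); label the merged cluster QV
  updated: d(G,QV)=51/2, d(OUY,QV)=169/8, d(P,QV)=4
iteration 4: select G,OUY (d=33/2, Q=-559/8); attach at lengths (241/32, 287/32); label the merged cluster GOUY
  updated: d(GOUY,P)=27/8, d(GOUY,QV)=241/16
iteration 5: select GOUY,P (d=27/8, Q=-359/16); attach at lengths (231/32, -123/32); label the merged cluster GOPUY
  updated: d(GOPUY,QV)=251/32
iteration 6: select GOPUY,QV (d=251/32); attach at lengths (251/64, 251/64); label the merged cluster GOPQUVY
final tree: (((G:241/32,((O:24/5,Y:26/5):19/4,U:5/4):287/32):231/32,P:-123/32):251/64,(Q:41/8,V:-17/8):251/64)
total length: 1495/32

Q,V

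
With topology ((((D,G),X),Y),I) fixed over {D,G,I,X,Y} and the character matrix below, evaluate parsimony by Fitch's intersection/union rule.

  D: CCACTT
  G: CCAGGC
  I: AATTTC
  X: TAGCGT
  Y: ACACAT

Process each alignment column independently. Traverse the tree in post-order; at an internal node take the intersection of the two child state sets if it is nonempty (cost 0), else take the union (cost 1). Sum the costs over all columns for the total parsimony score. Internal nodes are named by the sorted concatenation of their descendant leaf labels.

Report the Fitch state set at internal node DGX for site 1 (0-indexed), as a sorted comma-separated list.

[col 0] DG: children D:{C}, G:{C} ∩→ {C}; cost 0
[col 0] DGX: children DG:{C}, X:{T} ∪→ {C,T}; cost 1
[col 0] DGXY: children DGX:{C,T}, Y:{A} ∪→ {A,C,T}; cost 1
[col 0] DGIXY: children DGXY:{A,C,T}, I:{A} ∩→ {A}; cost 0
[col 1] DG: children D:{C}, G:{C} ∩→ {C}; cost 0
[col 1] DGX: children DG:{C}, X:{A} ∪→ {A,C}; cost 1
[col 1] DGXY: children DGX:{A,C}, Y:{C} ∩→ {C}; cost 0
[col 1] DGIXY: children DGXY:{C}, I:{A} ∪→ {A,C}; cost 1
[col 2] DG: children D:{A}, G:{A} ∩→ {A}; cost 0
[col 2] DGX: children DG:{A}, X:{G} ∪→ {A,G}; cost 1
[col 2] DGXY: children DGX:{A,G}, Y:{A} ∩→ {A}; cost 0
[col 2] DGIXY: children DGXY:{A}, I:{T} ∪→ {A,T}; cost 1
[col 3] DG: children D:{C}, G:{G} ∪→ {C,G}; cost 1
[col 3] DGX: children DG:{C,G}, X:{C} ∩→ {C}; cost 0
[col 3] DGXY: children DGX:{C}, Y:{C} ∩→ {C}; cost 0
[col 3] DGIXY: children DGXY:{C}, I:{T} ∪→ {C,T}; cost 1
[col 4] DG: children D:{T}, G:{G} ∪→ {G,T}; cost 1
[col 4] DGX: children DG:{G,T}, X:{G} ∩→ {G}; cost 0
[col 4] DGXY: children DGX:{G}, Y:{A} ∪→ {A,G}; cost 1
[col 4] DGIXY: children DGXY:{A,G}, I:{T} ∪→ {A,G,T}; cost 1
[col 5] DG: children D:{T}, G:{C} ∪→ {C,T}; cost 1
[col 5] DGX: children DG:{C,T}, X:{T} ∩→ {T}; cost 0
[col 5] DGXY: children DGX:{T}, Y:{T} ∩→ {T}; cost 0
[col 5] DGIXY: children DGXY:{T}, I:{C} ∪→ {C,T}; cost 1
per-site changes: [2, 2, 2, 2, 3, 2]; total = 13

A,C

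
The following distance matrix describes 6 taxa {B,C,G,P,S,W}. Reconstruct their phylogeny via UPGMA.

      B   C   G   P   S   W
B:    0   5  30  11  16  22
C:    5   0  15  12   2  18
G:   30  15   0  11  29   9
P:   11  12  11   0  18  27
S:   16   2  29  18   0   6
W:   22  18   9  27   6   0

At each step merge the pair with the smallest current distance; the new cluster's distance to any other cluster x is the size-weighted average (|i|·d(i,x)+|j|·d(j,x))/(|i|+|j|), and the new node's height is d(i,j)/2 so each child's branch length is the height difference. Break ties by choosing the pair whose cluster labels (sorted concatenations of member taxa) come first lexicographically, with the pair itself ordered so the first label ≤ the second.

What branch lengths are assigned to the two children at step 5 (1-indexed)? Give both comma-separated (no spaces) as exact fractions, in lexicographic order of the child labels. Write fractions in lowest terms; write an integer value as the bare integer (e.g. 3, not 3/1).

73/24,43/8

iteration 1: select C,S (d=2); attach at lengths (1, 1); label the merged cluster CS
  updated: d(B,CS)=21/2, d(CS,G)=22, d(CS,P)=15, d(CS,W)=12
iteration 2: select G,W (d=9); attach at lengths (9/2, 9/2); label the merged cluster GW
  updated: d(B,GW)=26, d(CS,GW)=17, d(GW,P)=19
iteration 3: select B,CS (d=21/2); attach at lengths (21/4, 17/4); label the merged cluster BCS
  updated: d(BCS,GW)=20, d(BCS,P)=41/3
iteration 4: select BCS,P (d=41/3); attach at lengths (19/12, 41/6); label the merged cluster BCPS
  updated: d(BCPS,GW)=79/4
iteration 5: select BCPS,GW (d=79/4); attach at lengths (73/24, 43/8); label the merged cluster BCGPSW
final tree: (((B:21/4,(C:1,S:1):17/4):19/12,P:41/6):73/24,(G:9/2,W:9/2):43/8)
total length: 112/3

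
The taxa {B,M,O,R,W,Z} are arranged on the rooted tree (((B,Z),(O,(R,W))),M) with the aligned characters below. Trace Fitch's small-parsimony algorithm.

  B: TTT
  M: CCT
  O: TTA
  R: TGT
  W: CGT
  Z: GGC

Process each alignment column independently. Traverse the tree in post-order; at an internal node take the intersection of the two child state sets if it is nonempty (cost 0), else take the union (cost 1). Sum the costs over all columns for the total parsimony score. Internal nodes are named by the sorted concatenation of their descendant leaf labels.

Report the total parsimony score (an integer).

8

[col 0] BZ: children B:{T}, Z:{G} ∪→ {G,T}; cost 1
[col 0] RW: children R:{T}, W:{C} ∪→ {C,T}; cost 1
[col 0] ORW: children O:{T}, RW:{C,T} ∩→ {T}; cost 0
[col 0] BORWZ: children BZ:{G,T}, ORW:{T} ∩→ {T}; cost 0
[col 0] BMORWZ: children BORWZ:{T}, M:{C} ∪→ {C,T}; cost 1
[col 1] BZ: children B:{T}, Z:{G} ∪→ {G,T}; cost 1
[col 1] RW: children R:{G}, W:{G} ∩→ {G}; cost 0
[col 1] ORW: children O:{T}, RW:{G} ∪→ {G,T}; cost 1
[col 1] BORWZ: children BZ:{G,T}, ORW:{G,T} ∩→ {G,T}; cost 0
[col 1] BMORWZ: children BORWZ:{G,T}, M:{C} ∪→ {C,G,T}; cost 1
[col 2] BZ: children B:{T}, Z:{C} ∪→ {C,T}; cost 1
[col 2] RW: children R:{T}, W:{T} ∩→ {T}; cost 0
[col 2] ORW: children O:{A}, RW:{T} ∪→ {A,T}; cost 1
[col 2] BORWZ: children BZ:{C,T}, ORW:{A,T} ∩→ {T}; cost 0
[col 2] BMORWZ: children BORWZ:{T}, M:{T} ∩→ {T}; cost 0
per-site changes: [3, 3, 2]; total = 8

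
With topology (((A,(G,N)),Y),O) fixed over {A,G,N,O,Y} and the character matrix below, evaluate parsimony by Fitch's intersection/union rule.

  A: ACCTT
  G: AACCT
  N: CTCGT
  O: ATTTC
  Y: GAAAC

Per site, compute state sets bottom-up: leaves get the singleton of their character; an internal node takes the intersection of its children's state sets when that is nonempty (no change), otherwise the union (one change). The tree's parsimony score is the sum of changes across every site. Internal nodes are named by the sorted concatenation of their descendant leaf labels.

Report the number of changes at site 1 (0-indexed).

3

GN@0: {A} ∪ {C} = {A,C} (union, +1)
AGN@0: {A} ∩ {A,C} = {A} (intersection, +0)
AGNY@0: {A} ∪ {G} = {A,G} (union, +1)
AGNOY@0: {A,G} ∩ {A} = {A} (intersection, +0)
GN@1: {A} ∪ {T} = {A,T} (union, +1)
AGN@1: {C} ∪ {A,T} = {A,C,T} (union, +1)
AGNY@1: {A,C,T} ∩ {A} = {A} (intersection, +0)
AGNOY@1: {A} ∪ {T} = {A,T} (union, +1)
GN@2: {C} ∩ {C} = {C} (intersection, +0)
AGN@2: {C} ∩ {C} = {C} (intersection, +0)
AGNY@2: {C} ∪ {A} = {A,C} (union, +1)
AGNOY@2: {A,C} ∪ {T} = {A,C,T} (union, +1)
GN@3: {C} ∪ {G} = {C,G} (union, +1)
AGN@3: {T} ∪ {C,G} = {C,G,T} (union, +1)
AGNY@3: {C,G,T} ∪ {A} = {A,C,G,T} (union, +1)
AGNOY@3: {A,C,G,T} ∩ {T} = {T} (intersection, +0)
GN@4: {T} ∩ {T} = {T} (intersection, +0)
AGN@4: {T} ∩ {T} = {T} (intersection, +0)
AGNY@4: {T} ∪ {C} = {C,T} (union, +1)
AGNOY@4: {C,T} ∩ {C} = {C} (intersection, +0)
per-site changes: [2, 3, 2, 3, 1]; total = 11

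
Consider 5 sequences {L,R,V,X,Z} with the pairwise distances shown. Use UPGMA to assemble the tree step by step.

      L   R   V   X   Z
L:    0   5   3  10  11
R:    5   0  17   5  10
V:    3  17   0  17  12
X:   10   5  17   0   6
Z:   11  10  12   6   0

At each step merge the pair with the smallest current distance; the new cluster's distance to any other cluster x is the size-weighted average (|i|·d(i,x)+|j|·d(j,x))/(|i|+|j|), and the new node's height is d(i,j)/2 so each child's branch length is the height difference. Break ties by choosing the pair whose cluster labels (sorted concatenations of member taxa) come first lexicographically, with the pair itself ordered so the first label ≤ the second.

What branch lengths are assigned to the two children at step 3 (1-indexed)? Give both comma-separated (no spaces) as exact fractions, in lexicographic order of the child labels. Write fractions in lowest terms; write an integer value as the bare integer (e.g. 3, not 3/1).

3/2,4

iteration 1: select L,V (d=3); attach at lengths (3/2, 3/2); label the merged cluster LV
  updated: d(LV,R)=11, d(LV,X)=27/2, d(LV,Z)=23/2
iteration 2: select R,X (d=5); attach at lengths (5/2, 5/2); label the merged cluster RX
  updated: d(LV,RX)=49/4, d(RX,Z)=8
iteration 3: select RX,Z (d=8); attach at lengths (3/2, 4); label the merged cluster RXZ
  updated: d(LV,RXZ)=12
iteration 4: select LV,RXZ (d=12); attach at lengths (9/2, 2); label the merged cluster LRVXZ
final tree: ((L:3/2,V:3/2):9/2,((R:5/2,X:5/2):3/2,Z:4):2)
total length: 20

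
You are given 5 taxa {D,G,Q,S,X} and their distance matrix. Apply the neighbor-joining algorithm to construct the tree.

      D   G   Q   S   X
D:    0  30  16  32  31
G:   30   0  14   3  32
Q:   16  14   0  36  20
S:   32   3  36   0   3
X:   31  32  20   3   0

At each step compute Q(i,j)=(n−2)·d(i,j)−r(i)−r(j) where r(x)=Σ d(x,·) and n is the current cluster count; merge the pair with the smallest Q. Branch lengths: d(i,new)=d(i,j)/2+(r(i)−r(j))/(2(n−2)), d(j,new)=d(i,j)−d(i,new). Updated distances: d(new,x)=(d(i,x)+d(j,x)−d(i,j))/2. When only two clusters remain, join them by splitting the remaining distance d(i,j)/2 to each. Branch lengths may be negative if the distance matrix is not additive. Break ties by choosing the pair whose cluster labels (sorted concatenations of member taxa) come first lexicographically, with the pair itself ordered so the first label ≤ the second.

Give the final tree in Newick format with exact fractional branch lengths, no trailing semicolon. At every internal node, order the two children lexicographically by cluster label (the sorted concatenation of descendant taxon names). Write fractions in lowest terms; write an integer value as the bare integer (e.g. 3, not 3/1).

(((D:103/8,Q:25/8):73/8,G:39/8):89/16,(S:-1/2,X:7/2):89/16)

step 1: merge (S,X) at d=3, Q=-151; branch lengths S→-1/2, X→7/2; new cluster SX
  updated: d(D,SX)=30, d(G,SX)=16, d(Q,SX)=53/2
step 2: merge (D,Q) at d=16, Q=-201/2; branch lengths D→103/8, Q→25/8; new cluster DQ
  updated: d(DQ,G)=14, d(DQ,SX)=81/4
step 3: merge (DQ,G) at d=14, Q=-201/4; branch lengths DQ→73/8, G→39/8; new cluster DGQ
  updated: d(DGQ,SX)=89/8
step 4: merge (DGQ,SX) at d=89/8; branch lengths DGQ→89/16, SX→89/16; new cluster DGQSX
final tree: (((D:103/8,Q:25/8):73/8,G:39/8):89/16,(S:-1/2,X:7/2):89/16)
total length: 353/8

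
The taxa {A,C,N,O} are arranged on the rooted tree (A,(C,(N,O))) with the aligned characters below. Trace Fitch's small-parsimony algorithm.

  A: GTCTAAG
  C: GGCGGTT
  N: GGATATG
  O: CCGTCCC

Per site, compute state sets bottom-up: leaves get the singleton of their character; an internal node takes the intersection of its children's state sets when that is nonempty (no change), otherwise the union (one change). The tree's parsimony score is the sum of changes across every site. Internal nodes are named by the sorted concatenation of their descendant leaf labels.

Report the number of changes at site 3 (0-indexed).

1

site 0, node NO: N={G} ∪ O={C} → {C,G} (+1)
site 0, node CNO: C={G} ∩ NO={C,G} → {G} (+0)
site 0, node ACNO: A={G} ∩ CNO={G} → {G} (+0)
site 1, node NO: N={G} ∪ O={C} → {C,G} (+1)
site 1, node CNO: C={G} ∩ NO={C,G} → {G} (+0)
site 1, node ACNO: A={T} ∪ CNO={G} → {G,T} (+1)
site 2, node NO: N={A} ∪ O={G} → {A,G} (+1)
site 2, node CNO: C={C} ∪ NO={A,G} → {A,C,G} (+1)
site 2, node ACNO: A={C} ∩ CNO={A,C,G} → {C} (+0)
site 3, node NO: N={T} ∩ O={T} → {T} (+0)
site 3, node CNO: C={G} ∪ NO={T} → {G,T} (+1)
site 3, node ACNO: A={T} ∩ CNO={G,T} → {T} (+0)
site 4, node NO: N={A} ∪ O={C} → {A,C} (+1)
site 4, node CNO: C={G} ∪ NO={A,C} → {A,C,G} (+1)
site 4, node ACNO: A={A} ∩ CNO={A,C,G} → {A} (+0)
site 5, node NO: N={T} ∪ O={C} → {C,T} (+1)
site 5, node CNO: C={T} ∩ NO={C,T} → {T} (+0)
site 5, node ACNO: A={A} ∪ CNO={T} → {A,T} (+1)
site 6, node NO: N={G} ∪ O={C} → {C,G} (+1)
site 6, node CNO: C={T} ∪ NO={C,G} → {C,G,T} (+1)
site 6, node ACNO: A={G} ∩ CNO={C,G,T} → {G} (+0)
per-site changes: [1, 2, 2, 1, 2, 2, 2]; total = 12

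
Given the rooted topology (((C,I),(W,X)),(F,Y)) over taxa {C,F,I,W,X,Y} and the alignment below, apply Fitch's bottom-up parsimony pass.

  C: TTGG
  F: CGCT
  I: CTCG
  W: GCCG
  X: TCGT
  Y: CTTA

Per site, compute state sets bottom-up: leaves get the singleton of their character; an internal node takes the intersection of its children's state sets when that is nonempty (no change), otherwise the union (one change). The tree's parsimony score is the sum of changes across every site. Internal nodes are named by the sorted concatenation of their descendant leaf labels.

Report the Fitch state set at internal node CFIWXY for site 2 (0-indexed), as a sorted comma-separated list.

site 0, node CI: C={T} ∪ I={C} → {C,T} (+1)
site 0, node WX: W={G} ∪ X={T} → {G,T} (+1)
site 0, node CIWX: CI={C,T} ∩ WX={G,T} → {T} (+0)
site 0, node FY: F={C} ∩ Y={C} → {C} (+0)
site 0, node CFIWXY: CIWX={T} ∪ FY={C} → {C,T} (+1)
site 1, node CI: C={T} ∩ I={T} → {T} (+0)
site 1, node WX: W={C} ∩ X={C} → {C} (+0)
site 1, node CIWX: CI={T} ∪ WX={C} → {C,T} (+1)
site 1, node FY: F={G} ∪ Y={T} → {G,T} (+1)
site 1, node CFIWXY: CIWX={C,T} ∩ FY={G,T} → {T} (+0)
site 2, node CI: C={G} ∪ I={C} → {C,G} (+1)
site 2, node WX: W={C} ∪ X={G} → {C,G} (+1)
site 2, node CIWX: CI={C,G} ∩ WX={C,G} → {C,G} (+0)
site 2, node FY: F={C} ∪ Y={T} → {C,T} (+1)
site 2, node CFIWXY: CIWX={C,G} ∩ FY={C,T} → {C} (+0)
site 3, node CI: C={G} ∩ I={G} → {G} (+0)
site 3, node WX: W={G} ∪ X={T} → {G,T} (+1)
site 3, node CIWX: CI={G} ∩ WX={G,T} → {G} (+0)
site 3, node FY: F={T} ∪ Y={A} → {A,T} (+1)
site 3, node CFIWXY: CIWX={G} ∪ FY={A,T} → {A,G,T} (+1)
per-site changes: [3, 2, 3, 3]; total = 11

C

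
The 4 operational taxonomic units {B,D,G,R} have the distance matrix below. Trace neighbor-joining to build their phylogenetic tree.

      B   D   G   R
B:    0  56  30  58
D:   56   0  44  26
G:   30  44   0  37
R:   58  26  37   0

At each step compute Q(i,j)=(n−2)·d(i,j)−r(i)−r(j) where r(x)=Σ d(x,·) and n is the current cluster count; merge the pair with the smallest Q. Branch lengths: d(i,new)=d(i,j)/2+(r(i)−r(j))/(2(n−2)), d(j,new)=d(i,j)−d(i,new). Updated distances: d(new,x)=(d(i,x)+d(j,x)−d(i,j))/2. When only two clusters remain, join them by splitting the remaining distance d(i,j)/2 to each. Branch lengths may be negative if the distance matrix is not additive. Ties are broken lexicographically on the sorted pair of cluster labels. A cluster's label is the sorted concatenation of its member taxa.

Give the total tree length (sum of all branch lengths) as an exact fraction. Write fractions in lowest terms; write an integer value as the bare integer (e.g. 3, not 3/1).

1. join B+G (d=30, Q=-195) ⇒ BG; edges |B|=93/4, |G|=27/4
  updated: d(BG,D)=35, d(BG,R)=65/2
2. join BG+D (d=35, Q=-187/2) ⇒ BDG; edges |BG|=83/4, |D|=57/4
  updated: d(BDG,R)=47/4
3. join BDG+R (d=47/4) ⇒ BDGR; edges |BDG|=47/8, |R|=47/8
final tree: (((B:93/4,G:27/4):83/4,D:57/4):47/8,R:47/8)
total length: 307/4

307/4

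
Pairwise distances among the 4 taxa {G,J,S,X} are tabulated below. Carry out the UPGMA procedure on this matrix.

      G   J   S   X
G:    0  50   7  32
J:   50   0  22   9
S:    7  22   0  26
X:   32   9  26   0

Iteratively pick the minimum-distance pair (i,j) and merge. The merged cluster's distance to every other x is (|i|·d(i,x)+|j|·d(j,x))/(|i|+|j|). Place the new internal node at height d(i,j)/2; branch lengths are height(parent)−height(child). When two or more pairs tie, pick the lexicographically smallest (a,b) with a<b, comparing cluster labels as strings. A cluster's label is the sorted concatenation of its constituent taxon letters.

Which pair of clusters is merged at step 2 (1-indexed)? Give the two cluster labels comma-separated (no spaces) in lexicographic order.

iteration 1: select G,S (d=7); attach at lengths (7/2, 7/2); label the merged cluster GS
  updated: d(GS,J)=36, d(GS,X)=29
iteration 2: select J,X (d=9); attach at lengths (9/2, 9/2); label the merged cluster JX
  updated: d(GS,JX)=65/2
iteration 3: select GS,JX (d=65/2); attach at lengths (51/4, 47/4); label the merged cluster GJSX
final tree: ((G:7/2,S:7/2):51/4,(J:9/2,X:9/2):47/4)
total length: 81/2

J,X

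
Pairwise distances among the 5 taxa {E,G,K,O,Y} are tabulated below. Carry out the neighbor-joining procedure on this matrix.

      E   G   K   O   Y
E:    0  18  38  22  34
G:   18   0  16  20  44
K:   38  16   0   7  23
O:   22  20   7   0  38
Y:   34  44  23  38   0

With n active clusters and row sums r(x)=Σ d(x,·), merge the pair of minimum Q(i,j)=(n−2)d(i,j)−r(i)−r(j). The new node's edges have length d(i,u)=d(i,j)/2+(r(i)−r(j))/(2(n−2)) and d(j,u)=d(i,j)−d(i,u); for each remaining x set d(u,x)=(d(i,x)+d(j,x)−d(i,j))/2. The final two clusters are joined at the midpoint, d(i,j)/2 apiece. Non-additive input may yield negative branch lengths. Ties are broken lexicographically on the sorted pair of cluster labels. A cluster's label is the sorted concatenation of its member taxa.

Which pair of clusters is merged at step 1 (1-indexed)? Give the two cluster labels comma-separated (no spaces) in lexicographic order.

iteration 1: select E,G (d=18, Q=-156); attach at lengths (34/3, 20/3); label the merged cluster EG
  updated: d(EG,K)=18, d(EG,O)=12, d(EG,Y)=30
iteration 2: select EG,O (d=12, Q=-93); attach at lengths (27/4, 21/4); label the merged cluster EGO
  updated: d(EGO,K)=13/2, d(EGO,Y)=28
iteration 3: select EGO,K (d=13/2, Q=-115/2); attach at lengths (23/4, 3/4); label the merged cluster EGKO
  updated: d(EGKO,Y)=89/4
iteration 4: select EGKO,Y (d=89/4); attach at lengths (89/8, 89/8); label the merged cluster EGKOY
final tree: ((((E:34/3,G:20/3):27/4,O:21/4):23/4,K:3/4):89/8,Y:89/8)
total length: 235/4

E,G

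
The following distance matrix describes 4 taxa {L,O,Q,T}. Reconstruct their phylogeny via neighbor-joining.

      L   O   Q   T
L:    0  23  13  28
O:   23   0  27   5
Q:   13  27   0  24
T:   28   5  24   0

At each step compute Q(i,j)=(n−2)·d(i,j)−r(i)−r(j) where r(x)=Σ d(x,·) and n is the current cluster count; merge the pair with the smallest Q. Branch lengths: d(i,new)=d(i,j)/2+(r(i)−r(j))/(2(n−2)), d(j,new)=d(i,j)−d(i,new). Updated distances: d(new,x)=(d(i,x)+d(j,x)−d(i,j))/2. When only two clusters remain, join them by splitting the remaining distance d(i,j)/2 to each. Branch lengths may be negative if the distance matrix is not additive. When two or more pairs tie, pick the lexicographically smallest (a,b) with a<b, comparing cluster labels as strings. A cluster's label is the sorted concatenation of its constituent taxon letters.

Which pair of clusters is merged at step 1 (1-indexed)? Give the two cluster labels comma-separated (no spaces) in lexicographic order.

1. join L+Q (d=13, Q=-102) ⇒ LQ; edges |L|=13/2, |Q|=13/2
  updated: d(LQ,O)=37/2, d(LQ,T)=39/2
2. join LQ+O (d=37/2, Q=-43) ⇒ LOQ; edges |LQ|=33/2, |O|=2
  updated: d(LOQ,T)=3
3. join LOQ+T (d=3) ⇒ LOQT; edges |LOQ|=3/2, |T|=3/2
final tree: (((L:13/2,Q:13/2):33/2,O:2):3/2,T:3/2)
total length: 69/2

L,Q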